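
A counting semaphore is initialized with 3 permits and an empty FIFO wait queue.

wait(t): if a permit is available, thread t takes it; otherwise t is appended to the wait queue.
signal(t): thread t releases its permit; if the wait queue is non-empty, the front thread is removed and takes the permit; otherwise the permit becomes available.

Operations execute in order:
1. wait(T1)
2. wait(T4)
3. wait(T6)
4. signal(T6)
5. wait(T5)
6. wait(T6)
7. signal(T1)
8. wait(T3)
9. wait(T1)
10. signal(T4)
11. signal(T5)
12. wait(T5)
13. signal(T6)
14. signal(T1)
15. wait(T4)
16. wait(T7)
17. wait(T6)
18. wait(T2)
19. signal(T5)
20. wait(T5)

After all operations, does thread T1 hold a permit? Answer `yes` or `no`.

Answer: no

Derivation:
Step 1: wait(T1) -> count=2 queue=[] holders={T1}
Step 2: wait(T4) -> count=1 queue=[] holders={T1,T4}
Step 3: wait(T6) -> count=0 queue=[] holders={T1,T4,T6}
Step 4: signal(T6) -> count=1 queue=[] holders={T1,T4}
Step 5: wait(T5) -> count=0 queue=[] holders={T1,T4,T5}
Step 6: wait(T6) -> count=0 queue=[T6] holders={T1,T4,T5}
Step 7: signal(T1) -> count=0 queue=[] holders={T4,T5,T6}
Step 8: wait(T3) -> count=0 queue=[T3] holders={T4,T5,T6}
Step 9: wait(T1) -> count=0 queue=[T3,T1] holders={T4,T5,T6}
Step 10: signal(T4) -> count=0 queue=[T1] holders={T3,T5,T6}
Step 11: signal(T5) -> count=0 queue=[] holders={T1,T3,T6}
Step 12: wait(T5) -> count=0 queue=[T5] holders={T1,T3,T6}
Step 13: signal(T6) -> count=0 queue=[] holders={T1,T3,T5}
Step 14: signal(T1) -> count=1 queue=[] holders={T3,T5}
Step 15: wait(T4) -> count=0 queue=[] holders={T3,T4,T5}
Step 16: wait(T7) -> count=0 queue=[T7] holders={T3,T4,T5}
Step 17: wait(T6) -> count=0 queue=[T7,T6] holders={T3,T4,T5}
Step 18: wait(T2) -> count=0 queue=[T7,T6,T2] holders={T3,T4,T5}
Step 19: signal(T5) -> count=0 queue=[T6,T2] holders={T3,T4,T7}
Step 20: wait(T5) -> count=0 queue=[T6,T2,T5] holders={T3,T4,T7}
Final holders: {T3,T4,T7} -> T1 not in holders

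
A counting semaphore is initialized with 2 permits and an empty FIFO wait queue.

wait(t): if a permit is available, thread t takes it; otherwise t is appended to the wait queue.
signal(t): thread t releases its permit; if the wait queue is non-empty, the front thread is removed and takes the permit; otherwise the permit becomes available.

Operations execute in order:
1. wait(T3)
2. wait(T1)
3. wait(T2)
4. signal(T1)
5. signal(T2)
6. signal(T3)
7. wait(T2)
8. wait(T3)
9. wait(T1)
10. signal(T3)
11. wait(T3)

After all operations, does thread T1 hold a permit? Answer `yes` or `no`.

Answer: yes

Derivation:
Step 1: wait(T3) -> count=1 queue=[] holders={T3}
Step 2: wait(T1) -> count=0 queue=[] holders={T1,T3}
Step 3: wait(T2) -> count=0 queue=[T2] holders={T1,T3}
Step 4: signal(T1) -> count=0 queue=[] holders={T2,T3}
Step 5: signal(T2) -> count=1 queue=[] holders={T3}
Step 6: signal(T3) -> count=2 queue=[] holders={none}
Step 7: wait(T2) -> count=1 queue=[] holders={T2}
Step 8: wait(T3) -> count=0 queue=[] holders={T2,T3}
Step 9: wait(T1) -> count=0 queue=[T1] holders={T2,T3}
Step 10: signal(T3) -> count=0 queue=[] holders={T1,T2}
Step 11: wait(T3) -> count=0 queue=[T3] holders={T1,T2}
Final holders: {T1,T2} -> T1 in holders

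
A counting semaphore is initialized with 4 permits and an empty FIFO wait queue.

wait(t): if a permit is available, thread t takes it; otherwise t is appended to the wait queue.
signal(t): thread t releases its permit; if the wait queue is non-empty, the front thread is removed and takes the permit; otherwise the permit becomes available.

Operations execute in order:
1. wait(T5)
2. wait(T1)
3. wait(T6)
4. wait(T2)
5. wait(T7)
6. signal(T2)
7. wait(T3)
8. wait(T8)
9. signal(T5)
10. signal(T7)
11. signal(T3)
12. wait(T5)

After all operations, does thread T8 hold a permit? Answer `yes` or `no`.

Step 1: wait(T5) -> count=3 queue=[] holders={T5}
Step 2: wait(T1) -> count=2 queue=[] holders={T1,T5}
Step 3: wait(T6) -> count=1 queue=[] holders={T1,T5,T6}
Step 4: wait(T2) -> count=0 queue=[] holders={T1,T2,T5,T6}
Step 5: wait(T7) -> count=0 queue=[T7] holders={T1,T2,T5,T6}
Step 6: signal(T2) -> count=0 queue=[] holders={T1,T5,T6,T7}
Step 7: wait(T3) -> count=0 queue=[T3] holders={T1,T5,T6,T7}
Step 8: wait(T8) -> count=0 queue=[T3,T8] holders={T1,T5,T6,T7}
Step 9: signal(T5) -> count=0 queue=[T8] holders={T1,T3,T6,T7}
Step 10: signal(T7) -> count=0 queue=[] holders={T1,T3,T6,T8}
Step 11: signal(T3) -> count=1 queue=[] holders={T1,T6,T8}
Step 12: wait(T5) -> count=0 queue=[] holders={T1,T5,T6,T8}
Final holders: {T1,T5,T6,T8} -> T8 in holders

Answer: yes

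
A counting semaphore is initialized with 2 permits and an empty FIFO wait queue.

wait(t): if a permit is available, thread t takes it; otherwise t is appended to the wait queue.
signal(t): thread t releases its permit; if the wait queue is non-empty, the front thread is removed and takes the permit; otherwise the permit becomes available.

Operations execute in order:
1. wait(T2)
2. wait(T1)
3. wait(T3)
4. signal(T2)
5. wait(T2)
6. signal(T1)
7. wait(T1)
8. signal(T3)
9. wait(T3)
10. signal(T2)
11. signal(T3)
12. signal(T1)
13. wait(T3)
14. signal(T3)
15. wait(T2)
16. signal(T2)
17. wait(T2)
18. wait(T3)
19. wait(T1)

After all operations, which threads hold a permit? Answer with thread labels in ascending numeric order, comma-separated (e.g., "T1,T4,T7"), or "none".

Answer: T2,T3

Derivation:
Step 1: wait(T2) -> count=1 queue=[] holders={T2}
Step 2: wait(T1) -> count=0 queue=[] holders={T1,T2}
Step 3: wait(T3) -> count=0 queue=[T3] holders={T1,T2}
Step 4: signal(T2) -> count=0 queue=[] holders={T1,T3}
Step 5: wait(T2) -> count=0 queue=[T2] holders={T1,T3}
Step 6: signal(T1) -> count=0 queue=[] holders={T2,T3}
Step 7: wait(T1) -> count=0 queue=[T1] holders={T2,T3}
Step 8: signal(T3) -> count=0 queue=[] holders={T1,T2}
Step 9: wait(T3) -> count=0 queue=[T3] holders={T1,T2}
Step 10: signal(T2) -> count=0 queue=[] holders={T1,T3}
Step 11: signal(T3) -> count=1 queue=[] holders={T1}
Step 12: signal(T1) -> count=2 queue=[] holders={none}
Step 13: wait(T3) -> count=1 queue=[] holders={T3}
Step 14: signal(T3) -> count=2 queue=[] holders={none}
Step 15: wait(T2) -> count=1 queue=[] holders={T2}
Step 16: signal(T2) -> count=2 queue=[] holders={none}
Step 17: wait(T2) -> count=1 queue=[] holders={T2}
Step 18: wait(T3) -> count=0 queue=[] holders={T2,T3}
Step 19: wait(T1) -> count=0 queue=[T1] holders={T2,T3}
Final holders: T2,T3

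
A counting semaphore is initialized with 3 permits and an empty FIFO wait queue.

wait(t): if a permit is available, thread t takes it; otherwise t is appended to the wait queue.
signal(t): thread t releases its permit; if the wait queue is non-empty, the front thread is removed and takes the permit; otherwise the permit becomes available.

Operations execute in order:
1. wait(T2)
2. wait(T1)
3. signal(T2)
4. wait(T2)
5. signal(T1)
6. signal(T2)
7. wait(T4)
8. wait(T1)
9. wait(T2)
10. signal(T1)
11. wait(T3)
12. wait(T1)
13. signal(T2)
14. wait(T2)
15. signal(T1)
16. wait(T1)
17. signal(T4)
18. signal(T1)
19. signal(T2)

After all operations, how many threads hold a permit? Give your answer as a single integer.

Answer: 1

Derivation:
Step 1: wait(T2) -> count=2 queue=[] holders={T2}
Step 2: wait(T1) -> count=1 queue=[] holders={T1,T2}
Step 3: signal(T2) -> count=2 queue=[] holders={T1}
Step 4: wait(T2) -> count=1 queue=[] holders={T1,T2}
Step 5: signal(T1) -> count=2 queue=[] holders={T2}
Step 6: signal(T2) -> count=3 queue=[] holders={none}
Step 7: wait(T4) -> count=2 queue=[] holders={T4}
Step 8: wait(T1) -> count=1 queue=[] holders={T1,T4}
Step 9: wait(T2) -> count=0 queue=[] holders={T1,T2,T4}
Step 10: signal(T1) -> count=1 queue=[] holders={T2,T4}
Step 11: wait(T3) -> count=0 queue=[] holders={T2,T3,T4}
Step 12: wait(T1) -> count=0 queue=[T1] holders={T2,T3,T4}
Step 13: signal(T2) -> count=0 queue=[] holders={T1,T3,T4}
Step 14: wait(T2) -> count=0 queue=[T2] holders={T1,T3,T4}
Step 15: signal(T1) -> count=0 queue=[] holders={T2,T3,T4}
Step 16: wait(T1) -> count=0 queue=[T1] holders={T2,T3,T4}
Step 17: signal(T4) -> count=0 queue=[] holders={T1,T2,T3}
Step 18: signal(T1) -> count=1 queue=[] holders={T2,T3}
Step 19: signal(T2) -> count=2 queue=[] holders={T3}
Final holders: {T3} -> 1 thread(s)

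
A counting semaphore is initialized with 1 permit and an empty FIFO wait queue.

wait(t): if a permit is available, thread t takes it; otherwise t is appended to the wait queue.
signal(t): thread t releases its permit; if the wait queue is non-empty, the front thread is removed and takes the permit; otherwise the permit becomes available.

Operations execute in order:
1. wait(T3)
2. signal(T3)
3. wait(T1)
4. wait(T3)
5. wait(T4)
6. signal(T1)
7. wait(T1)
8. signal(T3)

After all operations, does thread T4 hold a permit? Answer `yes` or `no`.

Answer: yes

Derivation:
Step 1: wait(T3) -> count=0 queue=[] holders={T3}
Step 2: signal(T3) -> count=1 queue=[] holders={none}
Step 3: wait(T1) -> count=0 queue=[] holders={T1}
Step 4: wait(T3) -> count=0 queue=[T3] holders={T1}
Step 5: wait(T4) -> count=0 queue=[T3,T4] holders={T1}
Step 6: signal(T1) -> count=0 queue=[T4] holders={T3}
Step 7: wait(T1) -> count=0 queue=[T4,T1] holders={T3}
Step 8: signal(T3) -> count=0 queue=[T1] holders={T4}
Final holders: {T4} -> T4 in holders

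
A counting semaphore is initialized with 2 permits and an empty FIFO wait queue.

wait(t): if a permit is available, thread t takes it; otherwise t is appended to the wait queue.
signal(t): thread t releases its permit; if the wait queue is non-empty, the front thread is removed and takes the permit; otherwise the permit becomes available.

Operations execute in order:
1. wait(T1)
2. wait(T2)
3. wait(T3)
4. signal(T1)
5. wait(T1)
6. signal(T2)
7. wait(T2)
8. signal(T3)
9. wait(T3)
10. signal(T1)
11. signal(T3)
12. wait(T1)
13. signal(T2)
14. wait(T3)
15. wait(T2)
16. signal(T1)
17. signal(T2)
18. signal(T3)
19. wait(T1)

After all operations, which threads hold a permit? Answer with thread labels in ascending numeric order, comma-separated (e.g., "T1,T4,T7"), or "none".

Step 1: wait(T1) -> count=1 queue=[] holders={T1}
Step 2: wait(T2) -> count=0 queue=[] holders={T1,T2}
Step 3: wait(T3) -> count=0 queue=[T3] holders={T1,T2}
Step 4: signal(T1) -> count=0 queue=[] holders={T2,T3}
Step 5: wait(T1) -> count=0 queue=[T1] holders={T2,T3}
Step 6: signal(T2) -> count=0 queue=[] holders={T1,T3}
Step 7: wait(T2) -> count=0 queue=[T2] holders={T1,T3}
Step 8: signal(T3) -> count=0 queue=[] holders={T1,T2}
Step 9: wait(T3) -> count=0 queue=[T3] holders={T1,T2}
Step 10: signal(T1) -> count=0 queue=[] holders={T2,T3}
Step 11: signal(T3) -> count=1 queue=[] holders={T2}
Step 12: wait(T1) -> count=0 queue=[] holders={T1,T2}
Step 13: signal(T2) -> count=1 queue=[] holders={T1}
Step 14: wait(T3) -> count=0 queue=[] holders={T1,T3}
Step 15: wait(T2) -> count=0 queue=[T2] holders={T1,T3}
Step 16: signal(T1) -> count=0 queue=[] holders={T2,T3}
Step 17: signal(T2) -> count=1 queue=[] holders={T3}
Step 18: signal(T3) -> count=2 queue=[] holders={none}
Step 19: wait(T1) -> count=1 queue=[] holders={T1}
Final holders: T1

Answer: T1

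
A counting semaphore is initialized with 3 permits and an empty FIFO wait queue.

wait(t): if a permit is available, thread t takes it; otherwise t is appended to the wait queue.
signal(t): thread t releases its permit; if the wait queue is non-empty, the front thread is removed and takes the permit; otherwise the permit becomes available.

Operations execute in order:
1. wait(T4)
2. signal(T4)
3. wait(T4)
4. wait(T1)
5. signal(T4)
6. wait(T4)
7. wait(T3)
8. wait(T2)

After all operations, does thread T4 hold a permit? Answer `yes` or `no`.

Answer: yes

Derivation:
Step 1: wait(T4) -> count=2 queue=[] holders={T4}
Step 2: signal(T4) -> count=3 queue=[] holders={none}
Step 3: wait(T4) -> count=2 queue=[] holders={T4}
Step 4: wait(T1) -> count=1 queue=[] holders={T1,T4}
Step 5: signal(T4) -> count=2 queue=[] holders={T1}
Step 6: wait(T4) -> count=1 queue=[] holders={T1,T4}
Step 7: wait(T3) -> count=0 queue=[] holders={T1,T3,T4}
Step 8: wait(T2) -> count=0 queue=[T2] holders={T1,T3,T4}
Final holders: {T1,T3,T4} -> T4 in holders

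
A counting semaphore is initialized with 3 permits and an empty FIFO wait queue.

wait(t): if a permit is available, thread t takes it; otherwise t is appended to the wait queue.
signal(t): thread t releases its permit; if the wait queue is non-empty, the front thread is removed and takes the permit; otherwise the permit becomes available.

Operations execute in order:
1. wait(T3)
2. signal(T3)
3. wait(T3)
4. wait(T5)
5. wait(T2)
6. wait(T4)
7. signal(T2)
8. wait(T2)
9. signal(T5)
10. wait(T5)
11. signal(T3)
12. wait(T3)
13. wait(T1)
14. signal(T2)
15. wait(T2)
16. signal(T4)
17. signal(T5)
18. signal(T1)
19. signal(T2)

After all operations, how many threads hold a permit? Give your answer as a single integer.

Step 1: wait(T3) -> count=2 queue=[] holders={T3}
Step 2: signal(T3) -> count=3 queue=[] holders={none}
Step 3: wait(T3) -> count=2 queue=[] holders={T3}
Step 4: wait(T5) -> count=1 queue=[] holders={T3,T5}
Step 5: wait(T2) -> count=0 queue=[] holders={T2,T3,T5}
Step 6: wait(T4) -> count=0 queue=[T4] holders={T2,T3,T5}
Step 7: signal(T2) -> count=0 queue=[] holders={T3,T4,T5}
Step 8: wait(T2) -> count=0 queue=[T2] holders={T3,T4,T5}
Step 9: signal(T5) -> count=0 queue=[] holders={T2,T3,T4}
Step 10: wait(T5) -> count=0 queue=[T5] holders={T2,T3,T4}
Step 11: signal(T3) -> count=0 queue=[] holders={T2,T4,T5}
Step 12: wait(T3) -> count=0 queue=[T3] holders={T2,T4,T5}
Step 13: wait(T1) -> count=0 queue=[T3,T1] holders={T2,T4,T5}
Step 14: signal(T2) -> count=0 queue=[T1] holders={T3,T4,T5}
Step 15: wait(T2) -> count=0 queue=[T1,T2] holders={T3,T4,T5}
Step 16: signal(T4) -> count=0 queue=[T2] holders={T1,T3,T5}
Step 17: signal(T5) -> count=0 queue=[] holders={T1,T2,T3}
Step 18: signal(T1) -> count=1 queue=[] holders={T2,T3}
Step 19: signal(T2) -> count=2 queue=[] holders={T3}
Final holders: {T3} -> 1 thread(s)

Answer: 1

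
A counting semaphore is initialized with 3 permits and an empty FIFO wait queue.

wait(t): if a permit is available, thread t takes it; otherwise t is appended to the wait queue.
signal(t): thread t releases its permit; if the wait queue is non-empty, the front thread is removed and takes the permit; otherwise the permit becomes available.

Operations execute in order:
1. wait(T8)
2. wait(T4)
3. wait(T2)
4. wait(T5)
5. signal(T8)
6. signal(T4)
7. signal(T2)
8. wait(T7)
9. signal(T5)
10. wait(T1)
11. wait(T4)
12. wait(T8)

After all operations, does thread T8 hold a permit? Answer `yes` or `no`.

Step 1: wait(T8) -> count=2 queue=[] holders={T8}
Step 2: wait(T4) -> count=1 queue=[] holders={T4,T8}
Step 3: wait(T2) -> count=0 queue=[] holders={T2,T4,T8}
Step 4: wait(T5) -> count=0 queue=[T5] holders={T2,T4,T8}
Step 5: signal(T8) -> count=0 queue=[] holders={T2,T4,T5}
Step 6: signal(T4) -> count=1 queue=[] holders={T2,T5}
Step 7: signal(T2) -> count=2 queue=[] holders={T5}
Step 8: wait(T7) -> count=1 queue=[] holders={T5,T7}
Step 9: signal(T5) -> count=2 queue=[] holders={T7}
Step 10: wait(T1) -> count=1 queue=[] holders={T1,T7}
Step 11: wait(T4) -> count=0 queue=[] holders={T1,T4,T7}
Step 12: wait(T8) -> count=0 queue=[T8] holders={T1,T4,T7}
Final holders: {T1,T4,T7} -> T8 not in holders

Answer: no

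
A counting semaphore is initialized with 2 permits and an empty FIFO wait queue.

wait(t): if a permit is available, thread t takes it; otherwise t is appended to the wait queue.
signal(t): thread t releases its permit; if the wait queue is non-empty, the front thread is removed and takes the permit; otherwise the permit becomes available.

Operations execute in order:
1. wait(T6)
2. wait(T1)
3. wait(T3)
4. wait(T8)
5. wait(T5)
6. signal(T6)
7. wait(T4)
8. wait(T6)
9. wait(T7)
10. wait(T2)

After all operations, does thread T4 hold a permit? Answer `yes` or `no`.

Answer: no

Derivation:
Step 1: wait(T6) -> count=1 queue=[] holders={T6}
Step 2: wait(T1) -> count=0 queue=[] holders={T1,T6}
Step 3: wait(T3) -> count=0 queue=[T3] holders={T1,T6}
Step 4: wait(T8) -> count=0 queue=[T3,T8] holders={T1,T6}
Step 5: wait(T5) -> count=0 queue=[T3,T8,T5] holders={T1,T6}
Step 6: signal(T6) -> count=0 queue=[T8,T5] holders={T1,T3}
Step 7: wait(T4) -> count=0 queue=[T8,T5,T4] holders={T1,T3}
Step 8: wait(T6) -> count=0 queue=[T8,T5,T4,T6] holders={T1,T3}
Step 9: wait(T7) -> count=0 queue=[T8,T5,T4,T6,T7] holders={T1,T3}
Step 10: wait(T2) -> count=0 queue=[T8,T5,T4,T6,T7,T2] holders={T1,T3}
Final holders: {T1,T3} -> T4 not in holders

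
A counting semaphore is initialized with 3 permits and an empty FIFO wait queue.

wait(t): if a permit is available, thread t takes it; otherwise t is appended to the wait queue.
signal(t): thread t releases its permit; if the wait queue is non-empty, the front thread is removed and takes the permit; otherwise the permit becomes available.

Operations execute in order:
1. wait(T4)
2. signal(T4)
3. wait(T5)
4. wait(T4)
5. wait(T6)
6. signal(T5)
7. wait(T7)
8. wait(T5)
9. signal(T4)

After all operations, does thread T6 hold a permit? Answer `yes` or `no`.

Answer: yes

Derivation:
Step 1: wait(T4) -> count=2 queue=[] holders={T4}
Step 2: signal(T4) -> count=3 queue=[] holders={none}
Step 3: wait(T5) -> count=2 queue=[] holders={T5}
Step 4: wait(T4) -> count=1 queue=[] holders={T4,T5}
Step 5: wait(T6) -> count=0 queue=[] holders={T4,T5,T6}
Step 6: signal(T5) -> count=1 queue=[] holders={T4,T6}
Step 7: wait(T7) -> count=0 queue=[] holders={T4,T6,T7}
Step 8: wait(T5) -> count=0 queue=[T5] holders={T4,T6,T7}
Step 9: signal(T4) -> count=0 queue=[] holders={T5,T6,T7}
Final holders: {T5,T6,T7} -> T6 in holders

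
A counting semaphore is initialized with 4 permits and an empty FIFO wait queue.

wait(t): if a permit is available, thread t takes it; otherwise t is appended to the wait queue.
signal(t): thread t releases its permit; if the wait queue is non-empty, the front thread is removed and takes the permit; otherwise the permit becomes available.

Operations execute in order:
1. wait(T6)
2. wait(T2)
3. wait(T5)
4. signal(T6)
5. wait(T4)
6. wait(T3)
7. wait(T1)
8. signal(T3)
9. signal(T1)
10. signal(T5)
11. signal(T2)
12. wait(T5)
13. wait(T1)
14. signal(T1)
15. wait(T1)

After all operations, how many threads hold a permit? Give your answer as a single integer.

Answer: 3

Derivation:
Step 1: wait(T6) -> count=3 queue=[] holders={T6}
Step 2: wait(T2) -> count=2 queue=[] holders={T2,T6}
Step 3: wait(T5) -> count=1 queue=[] holders={T2,T5,T6}
Step 4: signal(T6) -> count=2 queue=[] holders={T2,T5}
Step 5: wait(T4) -> count=1 queue=[] holders={T2,T4,T5}
Step 6: wait(T3) -> count=0 queue=[] holders={T2,T3,T4,T5}
Step 7: wait(T1) -> count=0 queue=[T1] holders={T2,T3,T4,T5}
Step 8: signal(T3) -> count=0 queue=[] holders={T1,T2,T4,T5}
Step 9: signal(T1) -> count=1 queue=[] holders={T2,T4,T5}
Step 10: signal(T5) -> count=2 queue=[] holders={T2,T4}
Step 11: signal(T2) -> count=3 queue=[] holders={T4}
Step 12: wait(T5) -> count=2 queue=[] holders={T4,T5}
Step 13: wait(T1) -> count=1 queue=[] holders={T1,T4,T5}
Step 14: signal(T1) -> count=2 queue=[] holders={T4,T5}
Step 15: wait(T1) -> count=1 queue=[] holders={T1,T4,T5}
Final holders: {T1,T4,T5} -> 3 thread(s)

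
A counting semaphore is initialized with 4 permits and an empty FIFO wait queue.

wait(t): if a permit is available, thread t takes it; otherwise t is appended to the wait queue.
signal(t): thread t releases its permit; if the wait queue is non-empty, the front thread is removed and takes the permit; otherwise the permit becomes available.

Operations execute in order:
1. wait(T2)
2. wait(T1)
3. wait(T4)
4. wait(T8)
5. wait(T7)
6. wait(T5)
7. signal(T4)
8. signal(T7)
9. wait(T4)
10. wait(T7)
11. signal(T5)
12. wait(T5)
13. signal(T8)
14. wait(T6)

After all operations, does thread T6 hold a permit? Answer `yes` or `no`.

Answer: no

Derivation:
Step 1: wait(T2) -> count=3 queue=[] holders={T2}
Step 2: wait(T1) -> count=2 queue=[] holders={T1,T2}
Step 3: wait(T4) -> count=1 queue=[] holders={T1,T2,T4}
Step 4: wait(T8) -> count=0 queue=[] holders={T1,T2,T4,T8}
Step 5: wait(T7) -> count=0 queue=[T7] holders={T1,T2,T4,T8}
Step 6: wait(T5) -> count=0 queue=[T7,T5] holders={T1,T2,T4,T8}
Step 7: signal(T4) -> count=0 queue=[T5] holders={T1,T2,T7,T8}
Step 8: signal(T7) -> count=0 queue=[] holders={T1,T2,T5,T8}
Step 9: wait(T4) -> count=0 queue=[T4] holders={T1,T2,T5,T8}
Step 10: wait(T7) -> count=0 queue=[T4,T7] holders={T1,T2,T5,T8}
Step 11: signal(T5) -> count=0 queue=[T7] holders={T1,T2,T4,T8}
Step 12: wait(T5) -> count=0 queue=[T7,T5] holders={T1,T2,T4,T8}
Step 13: signal(T8) -> count=0 queue=[T5] holders={T1,T2,T4,T7}
Step 14: wait(T6) -> count=0 queue=[T5,T6] holders={T1,T2,T4,T7}
Final holders: {T1,T2,T4,T7} -> T6 not in holders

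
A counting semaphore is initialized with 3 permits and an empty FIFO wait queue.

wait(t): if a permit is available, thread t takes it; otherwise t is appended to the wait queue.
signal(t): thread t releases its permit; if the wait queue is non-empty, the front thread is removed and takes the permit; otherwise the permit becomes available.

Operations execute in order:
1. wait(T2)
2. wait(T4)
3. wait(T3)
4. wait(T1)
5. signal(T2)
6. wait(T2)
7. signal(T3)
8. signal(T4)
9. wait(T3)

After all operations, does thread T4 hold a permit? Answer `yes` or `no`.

Answer: no

Derivation:
Step 1: wait(T2) -> count=2 queue=[] holders={T2}
Step 2: wait(T4) -> count=1 queue=[] holders={T2,T4}
Step 3: wait(T3) -> count=0 queue=[] holders={T2,T3,T4}
Step 4: wait(T1) -> count=0 queue=[T1] holders={T2,T3,T4}
Step 5: signal(T2) -> count=0 queue=[] holders={T1,T3,T4}
Step 6: wait(T2) -> count=0 queue=[T2] holders={T1,T3,T4}
Step 7: signal(T3) -> count=0 queue=[] holders={T1,T2,T4}
Step 8: signal(T4) -> count=1 queue=[] holders={T1,T2}
Step 9: wait(T3) -> count=0 queue=[] holders={T1,T2,T3}
Final holders: {T1,T2,T3} -> T4 not in holders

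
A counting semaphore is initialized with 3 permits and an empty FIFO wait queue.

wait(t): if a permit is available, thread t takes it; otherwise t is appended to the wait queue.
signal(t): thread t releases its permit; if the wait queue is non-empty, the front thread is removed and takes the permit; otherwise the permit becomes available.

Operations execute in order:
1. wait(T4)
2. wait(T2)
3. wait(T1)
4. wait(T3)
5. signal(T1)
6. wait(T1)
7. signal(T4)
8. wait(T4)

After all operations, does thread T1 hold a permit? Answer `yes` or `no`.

Step 1: wait(T4) -> count=2 queue=[] holders={T4}
Step 2: wait(T2) -> count=1 queue=[] holders={T2,T4}
Step 3: wait(T1) -> count=0 queue=[] holders={T1,T2,T4}
Step 4: wait(T3) -> count=0 queue=[T3] holders={T1,T2,T4}
Step 5: signal(T1) -> count=0 queue=[] holders={T2,T3,T4}
Step 6: wait(T1) -> count=0 queue=[T1] holders={T2,T3,T4}
Step 7: signal(T4) -> count=0 queue=[] holders={T1,T2,T3}
Step 8: wait(T4) -> count=0 queue=[T4] holders={T1,T2,T3}
Final holders: {T1,T2,T3} -> T1 in holders

Answer: yes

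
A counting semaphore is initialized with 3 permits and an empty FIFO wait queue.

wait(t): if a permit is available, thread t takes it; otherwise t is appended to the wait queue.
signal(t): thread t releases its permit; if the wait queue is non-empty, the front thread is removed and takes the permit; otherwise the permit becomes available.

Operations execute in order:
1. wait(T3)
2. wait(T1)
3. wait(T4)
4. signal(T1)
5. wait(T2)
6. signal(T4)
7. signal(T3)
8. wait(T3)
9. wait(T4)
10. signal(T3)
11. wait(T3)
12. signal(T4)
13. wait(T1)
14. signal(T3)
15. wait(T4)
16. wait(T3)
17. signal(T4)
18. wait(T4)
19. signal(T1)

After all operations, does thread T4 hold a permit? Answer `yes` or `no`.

Answer: yes

Derivation:
Step 1: wait(T3) -> count=2 queue=[] holders={T3}
Step 2: wait(T1) -> count=1 queue=[] holders={T1,T3}
Step 3: wait(T4) -> count=0 queue=[] holders={T1,T3,T4}
Step 4: signal(T1) -> count=1 queue=[] holders={T3,T4}
Step 5: wait(T2) -> count=0 queue=[] holders={T2,T3,T4}
Step 6: signal(T4) -> count=1 queue=[] holders={T2,T3}
Step 7: signal(T3) -> count=2 queue=[] holders={T2}
Step 8: wait(T3) -> count=1 queue=[] holders={T2,T3}
Step 9: wait(T4) -> count=0 queue=[] holders={T2,T3,T4}
Step 10: signal(T3) -> count=1 queue=[] holders={T2,T4}
Step 11: wait(T3) -> count=0 queue=[] holders={T2,T3,T4}
Step 12: signal(T4) -> count=1 queue=[] holders={T2,T3}
Step 13: wait(T1) -> count=0 queue=[] holders={T1,T2,T3}
Step 14: signal(T3) -> count=1 queue=[] holders={T1,T2}
Step 15: wait(T4) -> count=0 queue=[] holders={T1,T2,T4}
Step 16: wait(T3) -> count=0 queue=[T3] holders={T1,T2,T4}
Step 17: signal(T4) -> count=0 queue=[] holders={T1,T2,T3}
Step 18: wait(T4) -> count=0 queue=[T4] holders={T1,T2,T3}
Step 19: signal(T1) -> count=0 queue=[] holders={T2,T3,T4}
Final holders: {T2,T3,T4} -> T4 in holders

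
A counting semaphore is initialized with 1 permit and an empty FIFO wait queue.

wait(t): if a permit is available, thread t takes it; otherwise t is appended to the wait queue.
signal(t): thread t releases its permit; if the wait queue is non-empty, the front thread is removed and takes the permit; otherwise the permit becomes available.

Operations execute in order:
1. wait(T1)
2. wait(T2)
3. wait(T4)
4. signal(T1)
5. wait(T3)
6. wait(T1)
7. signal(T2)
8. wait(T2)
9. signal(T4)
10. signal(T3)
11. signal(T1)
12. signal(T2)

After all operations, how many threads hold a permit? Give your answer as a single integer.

Step 1: wait(T1) -> count=0 queue=[] holders={T1}
Step 2: wait(T2) -> count=0 queue=[T2] holders={T1}
Step 3: wait(T4) -> count=0 queue=[T2,T4] holders={T1}
Step 4: signal(T1) -> count=0 queue=[T4] holders={T2}
Step 5: wait(T3) -> count=0 queue=[T4,T3] holders={T2}
Step 6: wait(T1) -> count=0 queue=[T4,T3,T1] holders={T2}
Step 7: signal(T2) -> count=0 queue=[T3,T1] holders={T4}
Step 8: wait(T2) -> count=0 queue=[T3,T1,T2] holders={T4}
Step 9: signal(T4) -> count=0 queue=[T1,T2] holders={T3}
Step 10: signal(T3) -> count=0 queue=[T2] holders={T1}
Step 11: signal(T1) -> count=0 queue=[] holders={T2}
Step 12: signal(T2) -> count=1 queue=[] holders={none}
Final holders: {none} -> 0 thread(s)

Answer: 0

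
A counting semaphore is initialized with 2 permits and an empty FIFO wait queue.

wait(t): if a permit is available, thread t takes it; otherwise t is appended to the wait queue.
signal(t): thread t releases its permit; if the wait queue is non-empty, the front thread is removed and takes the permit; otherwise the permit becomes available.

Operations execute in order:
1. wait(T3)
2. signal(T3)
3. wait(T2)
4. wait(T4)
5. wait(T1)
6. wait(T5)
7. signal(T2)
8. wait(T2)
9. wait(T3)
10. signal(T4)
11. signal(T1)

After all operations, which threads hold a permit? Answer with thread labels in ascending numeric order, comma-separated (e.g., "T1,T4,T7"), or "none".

Answer: T2,T5

Derivation:
Step 1: wait(T3) -> count=1 queue=[] holders={T3}
Step 2: signal(T3) -> count=2 queue=[] holders={none}
Step 3: wait(T2) -> count=1 queue=[] holders={T2}
Step 4: wait(T4) -> count=0 queue=[] holders={T2,T4}
Step 5: wait(T1) -> count=0 queue=[T1] holders={T2,T4}
Step 6: wait(T5) -> count=0 queue=[T1,T5] holders={T2,T4}
Step 7: signal(T2) -> count=0 queue=[T5] holders={T1,T4}
Step 8: wait(T2) -> count=0 queue=[T5,T2] holders={T1,T4}
Step 9: wait(T3) -> count=0 queue=[T5,T2,T3] holders={T1,T4}
Step 10: signal(T4) -> count=0 queue=[T2,T3] holders={T1,T5}
Step 11: signal(T1) -> count=0 queue=[T3] holders={T2,T5}
Final holders: T2,T5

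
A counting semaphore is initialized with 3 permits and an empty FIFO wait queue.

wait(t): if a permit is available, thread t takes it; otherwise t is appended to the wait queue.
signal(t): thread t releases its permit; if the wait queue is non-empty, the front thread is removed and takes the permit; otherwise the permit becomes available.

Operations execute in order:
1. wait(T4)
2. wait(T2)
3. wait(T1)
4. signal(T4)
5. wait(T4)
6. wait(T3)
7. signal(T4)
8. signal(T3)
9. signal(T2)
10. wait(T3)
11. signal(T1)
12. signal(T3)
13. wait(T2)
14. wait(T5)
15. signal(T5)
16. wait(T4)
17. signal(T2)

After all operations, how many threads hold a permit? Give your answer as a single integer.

Answer: 1

Derivation:
Step 1: wait(T4) -> count=2 queue=[] holders={T4}
Step 2: wait(T2) -> count=1 queue=[] holders={T2,T4}
Step 3: wait(T1) -> count=0 queue=[] holders={T1,T2,T4}
Step 4: signal(T4) -> count=1 queue=[] holders={T1,T2}
Step 5: wait(T4) -> count=0 queue=[] holders={T1,T2,T4}
Step 6: wait(T3) -> count=0 queue=[T3] holders={T1,T2,T4}
Step 7: signal(T4) -> count=0 queue=[] holders={T1,T2,T3}
Step 8: signal(T3) -> count=1 queue=[] holders={T1,T2}
Step 9: signal(T2) -> count=2 queue=[] holders={T1}
Step 10: wait(T3) -> count=1 queue=[] holders={T1,T3}
Step 11: signal(T1) -> count=2 queue=[] holders={T3}
Step 12: signal(T3) -> count=3 queue=[] holders={none}
Step 13: wait(T2) -> count=2 queue=[] holders={T2}
Step 14: wait(T5) -> count=1 queue=[] holders={T2,T5}
Step 15: signal(T5) -> count=2 queue=[] holders={T2}
Step 16: wait(T4) -> count=1 queue=[] holders={T2,T4}
Step 17: signal(T2) -> count=2 queue=[] holders={T4}
Final holders: {T4} -> 1 thread(s)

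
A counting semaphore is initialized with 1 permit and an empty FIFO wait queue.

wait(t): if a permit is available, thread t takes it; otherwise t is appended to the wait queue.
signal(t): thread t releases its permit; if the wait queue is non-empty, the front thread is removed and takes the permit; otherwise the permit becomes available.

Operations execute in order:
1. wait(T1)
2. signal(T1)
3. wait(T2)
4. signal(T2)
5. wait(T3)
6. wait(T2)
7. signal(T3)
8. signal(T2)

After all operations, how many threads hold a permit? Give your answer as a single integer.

Step 1: wait(T1) -> count=0 queue=[] holders={T1}
Step 2: signal(T1) -> count=1 queue=[] holders={none}
Step 3: wait(T2) -> count=0 queue=[] holders={T2}
Step 4: signal(T2) -> count=1 queue=[] holders={none}
Step 5: wait(T3) -> count=0 queue=[] holders={T3}
Step 6: wait(T2) -> count=0 queue=[T2] holders={T3}
Step 7: signal(T3) -> count=0 queue=[] holders={T2}
Step 8: signal(T2) -> count=1 queue=[] holders={none}
Final holders: {none} -> 0 thread(s)

Answer: 0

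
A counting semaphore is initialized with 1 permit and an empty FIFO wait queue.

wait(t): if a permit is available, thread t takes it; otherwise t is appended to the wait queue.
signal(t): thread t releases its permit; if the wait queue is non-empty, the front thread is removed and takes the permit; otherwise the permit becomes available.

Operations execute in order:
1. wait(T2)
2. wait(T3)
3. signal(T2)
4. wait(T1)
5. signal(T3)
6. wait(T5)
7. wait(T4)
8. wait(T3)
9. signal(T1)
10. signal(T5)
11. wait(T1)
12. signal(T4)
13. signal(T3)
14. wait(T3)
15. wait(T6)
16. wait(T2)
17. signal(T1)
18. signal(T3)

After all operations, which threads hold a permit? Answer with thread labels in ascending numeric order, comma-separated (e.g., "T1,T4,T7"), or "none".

Answer: T6

Derivation:
Step 1: wait(T2) -> count=0 queue=[] holders={T2}
Step 2: wait(T3) -> count=0 queue=[T3] holders={T2}
Step 3: signal(T2) -> count=0 queue=[] holders={T3}
Step 4: wait(T1) -> count=0 queue=[T1] holders={T3}
Step 5: signal(T3) -> count=0 queue=[] holders={T1}
Step 6: wait(T5) -> count=0 queue=[T5] holders={T1}
Step 7: wait(T4) -> count=0 queue=[T5,T4] holders={T1}
Step 8: wait(T3) -> count=0 queue=[T5,T4,T3] holders={T1}
Step 9: signal(T1) -> count=0 queue=[T4,T3] holders={T5}
Step 10: signal(T5) -> count=0 queue=[T3] holders={T4}
Step 11: wait(T1) -> count=0 queue=[T3,T1] holders={T4}
Step 12: signal(T4) -> count=0 queue=[T1] holders={T3}
Step 13: signal(T3) -> count=0 queue=[] holders={T1}
Step 14: wait(T3) -> count=0 queue=[T3] holders={T1}
Step 15: wait(T6) -> count=0 queue=[T3,T6] holders={T1}
Step 16: wait(T2) -> count=0 queue=[T3,T6,T2] holders={T1}
Step 17: signal(T1) -> count=0 queue=[T6,T2] holders={T3}
Step 18: signal(T3) -> count=0 queue=[T2] holders={T6}
Final holders: T6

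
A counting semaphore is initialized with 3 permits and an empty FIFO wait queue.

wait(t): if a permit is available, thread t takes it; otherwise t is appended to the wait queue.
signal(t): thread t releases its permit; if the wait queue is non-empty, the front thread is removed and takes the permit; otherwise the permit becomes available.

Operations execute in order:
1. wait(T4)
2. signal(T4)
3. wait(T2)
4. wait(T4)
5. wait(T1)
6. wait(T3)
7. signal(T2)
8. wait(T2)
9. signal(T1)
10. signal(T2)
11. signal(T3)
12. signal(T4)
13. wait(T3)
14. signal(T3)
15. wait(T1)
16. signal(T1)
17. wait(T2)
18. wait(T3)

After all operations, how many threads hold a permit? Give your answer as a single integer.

Answer: 2

Derivation:
Step 1: wait(T4) -> count=2 queue=[] holders={T4}
Step 2: signal(T4) -> count=3 queue=[] holders={none}
Step 3: wait(T2) -> count=2 queue=[] holders={T2}
Step 4: wait(T4) -> count=1 queue=[] holders={T2,T4}
Step 5: wait(T1) -> count=0 queue=[] holders={T1,T2,T4}
Step 6: wait(T3) -> count=0 queue=[T3] holders={T1,T2,T4}
Step 7: signal(T2) -> count=0 queue=[] holders={T1,T3,T4}
Step 8: wait(T2) -> count=0 queue=[T2] holders={T1,T3,T4}
Step 9: signal(T1) -> count=0 queue=[] holders={T2,T3,T4}
Step 10: signal(T2) -> count=1 queue=[] holders={T3,T4}
Step 11: signal(T3) -> count=2 queue=[] holders={T4}
Step 12: signal(T4) -> count=3 queue=[] holders={none}
Step 13: wait(T3) -> count=2 queue=[] holders={T3}
Step 14: signal(T3) -> count=3 queue=[] holders={none}
Step 15: wait(T1) -> count=2 queue=[] holders={T1}
Step 16: signal(T1) -> count=3 queue=[] holders={none}
Step 17: wait(T2) -> count=2 queue=[] holders={T2}
Step 18: wait(T3) -> count=1 queue=[] holders={T2,T3}
Final holders: {T2,T3} -> 2 thread(s)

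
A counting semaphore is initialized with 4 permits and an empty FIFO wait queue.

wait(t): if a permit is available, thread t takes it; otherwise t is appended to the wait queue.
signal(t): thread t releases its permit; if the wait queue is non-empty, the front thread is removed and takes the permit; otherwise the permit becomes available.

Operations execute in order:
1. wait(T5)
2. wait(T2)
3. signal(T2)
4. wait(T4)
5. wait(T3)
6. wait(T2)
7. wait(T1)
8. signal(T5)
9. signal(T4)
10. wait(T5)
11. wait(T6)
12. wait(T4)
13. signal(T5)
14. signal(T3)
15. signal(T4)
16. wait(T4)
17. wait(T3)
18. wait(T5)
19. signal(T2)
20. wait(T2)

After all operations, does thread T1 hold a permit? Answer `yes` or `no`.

Answer: yes

Derivation:
Step 1: wait(T5) -> count=3 queue=[] holders={T5}
Step 2: wait(T2) -> count=2 queue=[] holders={T2,T5}
Step 3: signal(T2) -> count=3 queue=[] holders={T5}
Step 4: wait(T4) -> count=2 queue=[] holders={T4,T5}
Step 5: wait(T3) -> count=1 queue=[] holders={T3,T4,T5}
Step 6: wait(T2) -> count=0 queue=[] holders={T2,T3,T4,T5}
Step 7: wait(T1) -> count=0 queue=[T1] holders={T2,T3,T4,T5}
Step 8: signal(T5) -> count=0 queue=[] holders={T1,T2,T3,T4}
Step 9: signal(T4) -> count=1 queue=[] holders={T1,T2,T3}
Step 10: wait(T5) -> count=0 queue=[] holders={T1,T2,T3,T5}
Step 11: wait(T6) -> count=0 queue=[T6] holders={T1,T2,T3,T5}
Step 12: wait(T4) -> count=0 queue=[T6,T4] holders={T1,T2,T3,T5}
Step 13: signal(T5) -> count=0 queue=[T4] holders={T1,T2,T3,T6}
Step 14: signal(T3) -> count=0 queue=[] holders={T1,T2,T4,T6}
Step 15: signal(T4) -> count=1 queue=[] holders={T1,T2,T6}
Step 16: wait(T4) -> count=0 queue=[] holders={T1,T2,T4,T6}
Step 17: wait(T3) -> count=0 queue=[T3] holders={T1,T2,T4,T6}
Step 18: wait(T5) -> count=0 queue=[T3,T5] holders={T1,T2,T4,T6}
Step 19: signal(T2) -> count=0 queue=[T5] holders={T1,T3,T4,T6}
Step 20: wait(T2) -> count=0 queue=[T5,T2] holders={T1,T3,T4,T6}
Final holders: {T1,T3,T4,T6} -> T1 in holders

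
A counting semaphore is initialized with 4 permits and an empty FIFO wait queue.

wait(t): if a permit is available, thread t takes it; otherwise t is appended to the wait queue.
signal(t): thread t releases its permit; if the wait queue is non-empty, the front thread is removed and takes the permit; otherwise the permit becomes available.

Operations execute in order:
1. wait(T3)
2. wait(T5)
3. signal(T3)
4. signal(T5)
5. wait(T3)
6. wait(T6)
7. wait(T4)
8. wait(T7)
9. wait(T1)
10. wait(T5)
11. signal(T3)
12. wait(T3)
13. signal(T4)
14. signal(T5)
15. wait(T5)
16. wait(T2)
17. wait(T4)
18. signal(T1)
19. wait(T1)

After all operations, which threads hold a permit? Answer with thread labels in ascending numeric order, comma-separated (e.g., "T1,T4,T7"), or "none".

Answer: T3,T5,T6,T7

Derivation:
Step 1: wait(T3) -> count=3 queue=[] holders={T3}
Step 2: wait(T5) -> count=2 queue=[] holders={T3,T5}
Step 3: signal(T3) -> count=3 queue=[] holders={T5}
Step 4: signal(T5) -> count=4 queue=[] holders={none}
Step 5: wait(T3) -> count=3 queue=[] holders={T3}
Step 6: wait(T6) -> count=2 queue=[] holders={T3,T6}
Step 7: wait(T4) -> count=1 queue=[] holders={T3,T4,T6}
Step 8: wait(T7) -> count=0 queue=[] holders={T3,T4,T6,T7}
Step 9: wait(T1) -> count=0 queue=[T1] holders={T3,T4,T6,T7}
Step 10: wait(T5) -> count=0 queue=[T1,T5] holders={T3,T4,T6,T7}
Step 11: signal(T3) -> count=0 queue=[T5] holders={T1,T4,T6,T7}
Step 12: wait(T3) -> count=0 queue=[T5,T3] holders={T1,T4,T6,T7}
Step 13: signal(T4) -> count=0 queue=[T3] holders={T1,T5,T6,T7}
Step 14: signal(T5) -> count=0 queue=[] holders={T1,T3,T6,T7}
Step 15: wait(T5) -> count=0 queue=[T5] holders={T1,T3,T6,T7}
Step 16: wait(T2) -> count=0 queue=[T5,T2] holders={T1,T3,T6,T7}
Step 17: wait(T4) -> count=0 queue=[T5,T2,T4] holders={T1,T3,T6,T7}
Step 18: signal(T1) -> count=0 queue=[T2,T4] holders={T3,T5,T6,T7}
Step 19: wait(T1) -> count=0 queue=[T2,T4,T1] holders={T3,T5,T6,T7}
Final holders: T3,T5,T6,T7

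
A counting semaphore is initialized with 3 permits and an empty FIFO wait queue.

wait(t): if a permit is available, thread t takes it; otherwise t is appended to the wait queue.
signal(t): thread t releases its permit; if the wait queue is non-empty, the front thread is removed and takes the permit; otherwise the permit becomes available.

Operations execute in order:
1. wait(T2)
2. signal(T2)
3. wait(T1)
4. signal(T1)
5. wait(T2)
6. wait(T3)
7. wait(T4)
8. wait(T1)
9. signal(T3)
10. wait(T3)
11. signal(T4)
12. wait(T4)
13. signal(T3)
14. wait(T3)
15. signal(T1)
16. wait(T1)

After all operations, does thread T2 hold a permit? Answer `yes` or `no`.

Answer: yes

Derivation:
Step 1: wait(T2) -> count=2 queue=[] holders={T2}
Step 2: signal(T2) -> count=3 queue=[] holders={none}
Step 3: wait(T1) -> count=2 queue=[] holders={T1}
Step 4: signal(T1) -> count=3 queue=[] holders={none}
Step 5: wait(T2) -> count=2 queue=[] holders={T2}
Step 6: wait(T3) -> count=1 queue=[] holders={T2,T3}
Step 7: wait(T4) -> count=0 queue=[] holders={T2,T3,T4}
Step 8: wait(T1) -> count=0 queue=[T1] holders={T2,T3,T4}
Step 9: signal(T3) -> count=0 queue=[] holders={T1,T2,T4}
Step 10: wait(T3) -> count=0 queue=[T3] holders={T1,T2,T4}
Step 11: signal(T4) -> count=0 queue=[] holders={T1,T2,T3}
Step 12: wait(T4) -> count=0 queue=[T4] holders={T1,T2,T3}
Step 13: signal(T3) -> count=0 queue=[] holders={T1,T2,T4}
Step 14: wait(T3) -> count=0 queue=[T3] holders={T1,T2,T4}
Step 15: signal(T1) -> count=0 queue=[] holders={T2,T3,T4}
Step 16: wait(T1) -> count=0 queue=[T1] holders={T2,T3,T4}
Final holders: {T2,T3,T4} -> T2 in holders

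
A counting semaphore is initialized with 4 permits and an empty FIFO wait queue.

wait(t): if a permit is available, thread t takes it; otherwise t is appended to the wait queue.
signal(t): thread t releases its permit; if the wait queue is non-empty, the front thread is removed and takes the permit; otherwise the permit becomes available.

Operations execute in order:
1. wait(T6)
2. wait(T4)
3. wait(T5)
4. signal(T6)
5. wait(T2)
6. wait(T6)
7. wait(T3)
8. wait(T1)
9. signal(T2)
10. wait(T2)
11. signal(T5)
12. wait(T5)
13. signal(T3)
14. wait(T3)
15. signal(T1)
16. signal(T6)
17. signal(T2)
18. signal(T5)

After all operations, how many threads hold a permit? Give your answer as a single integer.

Answer: 2

Derivation:
Step 1: wait(T6) -> count=3 queue=[] holders={T6}
Step 2: wait(T4) -> count=2 queue=[] holders={T4,T6}
Step 3: wait(T5) -> count=1 queue=[] holders={T4,T5,T6}
Step 4: signal(T6) -> count=2 queue=[] holders={T4,T5}
Step 5: wait(T2) -> count=1 queue=[] holders={T2,T4,T5}
Step 6: wait(T6) -> count=0 queue=[] holders={T2,T4,T5,T6}
Step 7: wait(T3) -> count=0 queue=[T3] holders={T2,T4,T5,T6}
Step 8: wait(T1) -> count=0 queue=[T3,T1] holders={T2,T4,T5,T6}
Step 9: signal(T2) -> count=0 queue=[T1] holders={T3,T4,T5,T6}
Step 10: wait(T2) -> count=0 queue=[T1,T2] holders={T3,T4,T5,T6}
Step 11: signal(T5) -> count=0 queue=[T2] holders={T1,T3,T4,T6}
Step 12: wait(T5) -> count=0 queue=[T2,T5] holders={T1,T3,T4,T6}
Step 13: signal(T3) -> count=0 queue=[T5] holders={T1,T2,T4,T6}
Step 14: wait(T3) -> count=0 queue=[T5,T3] holders={T1,T2,T4,T6}
Step 15: signal(T1) -> count=0 queue=[T3] holders={T2,T4,T5,T6}
Step 16: signal(T6) -> count=0 queue=[] holders={T2,T3,T4,T5}
Step 17: signal(T2) -> count=1 queue=[] holders={T3,T4,T5}
Step 18: signal(T5) -> count=2 queue=[] holders={T3,T4}
Final holders: {T3,T4} -> 2 thread(s)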